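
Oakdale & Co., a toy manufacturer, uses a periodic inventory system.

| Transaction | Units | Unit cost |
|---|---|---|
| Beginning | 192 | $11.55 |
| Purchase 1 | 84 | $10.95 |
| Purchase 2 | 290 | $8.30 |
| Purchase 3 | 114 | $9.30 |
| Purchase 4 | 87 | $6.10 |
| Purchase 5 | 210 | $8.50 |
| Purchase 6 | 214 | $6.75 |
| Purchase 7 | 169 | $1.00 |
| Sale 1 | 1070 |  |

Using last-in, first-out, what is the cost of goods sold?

Sale 1 (1070) [LIFO — newest first]: 169 @ $1.00 + 214 @ $6.75 + 210 @ $8.50 + 87 @ $6.10 + 114 @ $9.30 + 276 @ $8.30 = $7,280.20
Ending inventory: 192 @ $11.55 + 84 @ $10.95 + 14 @ $8.30 = $3,253.60

COGS = $7,280.20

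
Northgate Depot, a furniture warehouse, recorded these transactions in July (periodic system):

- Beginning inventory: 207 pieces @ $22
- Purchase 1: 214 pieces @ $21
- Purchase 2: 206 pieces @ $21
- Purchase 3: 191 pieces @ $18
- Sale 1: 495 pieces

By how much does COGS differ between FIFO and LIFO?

FIFO COGS: 207 @ $22 + 214 @ $21 + 74 @ $21 = $10,602
LIFO COGS: 191 @ $18 + 206 @ $21 + 98 @ $21 = $9,822
Difference = |$10,602 − $9,822| = $780

$780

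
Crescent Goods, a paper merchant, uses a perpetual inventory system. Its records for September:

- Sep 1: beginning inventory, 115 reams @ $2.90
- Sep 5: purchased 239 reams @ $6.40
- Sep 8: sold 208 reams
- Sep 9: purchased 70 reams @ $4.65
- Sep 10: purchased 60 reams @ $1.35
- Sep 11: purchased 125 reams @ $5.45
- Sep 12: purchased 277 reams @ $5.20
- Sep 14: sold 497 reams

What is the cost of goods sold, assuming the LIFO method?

COGS = $3,696.60

Sep 8, 208 sold [LIFO — newest first]: 208 @ $6.40 = $1,331.20
Sep 14, 497 sold [LIFO — newest first]: 277 @ $5.20 + 125 @ $5.45 + 60 @ $1.35 + 35 @ $4.65 = $2,365.40
Total COGS = $1,331.20 + $2,365.40 = $3,696.60
Ending inventory: 115 @ $2.90 + 31 @ $6.40 + 35 @ $4.65 = $694.65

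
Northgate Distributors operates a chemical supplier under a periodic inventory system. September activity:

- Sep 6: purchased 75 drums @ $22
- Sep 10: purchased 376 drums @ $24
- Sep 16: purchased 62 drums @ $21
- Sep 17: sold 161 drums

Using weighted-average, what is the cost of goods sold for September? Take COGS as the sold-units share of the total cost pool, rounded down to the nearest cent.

COGS = $3,758.54

Sep 17, sell 161: 161/513 × $11,976.00 → $3,758.54
Ending inventory (cost pool remaining) = $8,217.46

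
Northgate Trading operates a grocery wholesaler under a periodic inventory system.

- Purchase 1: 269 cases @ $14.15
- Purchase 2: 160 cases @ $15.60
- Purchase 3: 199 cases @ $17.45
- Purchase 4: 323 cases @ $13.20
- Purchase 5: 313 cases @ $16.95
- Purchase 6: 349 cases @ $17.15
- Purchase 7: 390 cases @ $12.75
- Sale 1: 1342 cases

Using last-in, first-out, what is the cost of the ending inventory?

Sale 1 (1342) [LIFO — newest first]: 390 @ $12.75 + 349 @ $17.15 + 313 @ $16.95 + 290 @ $13.20 = $20,091.20
Ending inventory: 269 @ $14.15 + 160 @ $15.60 + 199 @ $17.45 + 33 @ $13.20 = $10,210.50

Ending inventory = $10,210.50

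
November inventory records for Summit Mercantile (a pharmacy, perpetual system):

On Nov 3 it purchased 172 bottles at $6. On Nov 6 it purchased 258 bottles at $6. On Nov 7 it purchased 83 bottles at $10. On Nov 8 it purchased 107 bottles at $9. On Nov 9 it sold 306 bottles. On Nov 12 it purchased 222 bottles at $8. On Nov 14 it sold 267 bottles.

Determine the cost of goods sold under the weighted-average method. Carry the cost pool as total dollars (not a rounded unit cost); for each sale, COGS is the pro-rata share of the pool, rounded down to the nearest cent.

COGS = $4,146.19

After Nov 3: 172 on hand, pool $1,032.00 (≈ $6.0000 each)
After Nov 6: 430 on hand, pool $2,580.00 (≈ $6.0000 each)
After Nov 7: 513 on hand, pool $3,410.00 (≈ $6.6472 each)
After Nov 8: 620 on hand, pool $4,373.00 (≈ $7.0532 each)
Nov 9, sell 306: 306/620 × $4,373.00 → $2,158.28
After Nov 12: 536 on hand, pool $3,990.72 (≈ $7.4454 each)
Nov 14, sell 267: 267/536 × $3,990.72 → $1,987.91
Total COGS = $2,158.28 + $1,987.91 = $4,146.19
Ending inventory (cost pool remaining) = $2,002.81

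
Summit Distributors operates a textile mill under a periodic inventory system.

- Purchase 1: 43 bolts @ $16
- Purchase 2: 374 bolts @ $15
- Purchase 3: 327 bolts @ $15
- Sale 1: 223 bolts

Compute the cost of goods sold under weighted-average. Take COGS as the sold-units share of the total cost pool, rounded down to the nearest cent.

COGS = $3,357.88

Sale 1, sell 223: 223/744 × $11,203.00 → $3,357.88
Ending inventory (cost pool remaining) = $7,845.12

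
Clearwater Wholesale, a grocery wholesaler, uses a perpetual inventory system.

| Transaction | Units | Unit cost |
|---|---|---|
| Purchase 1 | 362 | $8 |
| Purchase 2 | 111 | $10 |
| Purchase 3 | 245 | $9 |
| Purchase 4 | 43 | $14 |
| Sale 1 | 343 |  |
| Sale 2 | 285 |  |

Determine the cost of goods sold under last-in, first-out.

COGS = $5,749

Sale 1 (343) [LIFO — newest first]: 43 @ $14 + 245 @ $9 + 55 @ $10 = $3,357
Sale 2 (285) [LIFO — newest first]: 56 @ $10 + 229 @ $8 = $2,392
Total COGS = $3,357 + $2,392 = $5,749
Ending inventory: 133 @ $8 = $1,064
Check: goods available $6,813 = COGS $5,749 + ending $1,064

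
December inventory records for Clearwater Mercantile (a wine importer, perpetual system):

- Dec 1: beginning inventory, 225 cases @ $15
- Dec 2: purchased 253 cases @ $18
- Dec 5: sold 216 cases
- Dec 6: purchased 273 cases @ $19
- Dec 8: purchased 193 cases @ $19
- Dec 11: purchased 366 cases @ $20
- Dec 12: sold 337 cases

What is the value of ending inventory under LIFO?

Ending inventory = $13,475

Dec 5, 216 sold [LIFO — newest first]: 216 @ $18 = $3,888
Dec 12, 337 sold [LIFO — newest first]: 337 @ $20 = $6,740
Total COGS = $3,888 + $6,740 = $10,628
Ending inventory: 225 @ $15 + 37 @ $18 + 273 @ $19 + 193 @ $19 + 29 @ $20 = $13,475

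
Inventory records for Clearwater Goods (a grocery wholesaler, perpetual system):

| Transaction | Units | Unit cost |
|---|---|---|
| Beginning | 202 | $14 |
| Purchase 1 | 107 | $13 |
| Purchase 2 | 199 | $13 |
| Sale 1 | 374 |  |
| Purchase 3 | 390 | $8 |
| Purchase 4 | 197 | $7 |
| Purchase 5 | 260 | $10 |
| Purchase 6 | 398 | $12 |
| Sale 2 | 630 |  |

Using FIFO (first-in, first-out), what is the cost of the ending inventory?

Sale 1 (374) [FIFO — oldest first]: 202 @ $14 + 107 @ $13 + 65 @ $13 = $5,064
Sale 2 (630) [FIFO — oldest first]: 134 @ $13 + 390 @ $8 + 106 @ $7 = $5,604
Total COGS = $5,064 + $5,604 = $10,668
Ending inventory: 91 @ $7 + 260 @ $10 + 398 @ $12 = $8,013
Check: goods available $18,681 = COGS $10,668 + ending $8,013

Ending inventory = $8,013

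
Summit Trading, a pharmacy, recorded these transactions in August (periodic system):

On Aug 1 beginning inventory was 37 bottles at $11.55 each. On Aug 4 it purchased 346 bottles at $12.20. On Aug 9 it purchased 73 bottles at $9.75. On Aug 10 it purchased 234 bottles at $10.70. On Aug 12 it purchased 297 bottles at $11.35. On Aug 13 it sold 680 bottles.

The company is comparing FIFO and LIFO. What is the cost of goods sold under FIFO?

COGS = $7,757.10

FIFO COGS: 37 @ $11.55 + 346 @ $12.20 + 73 @ $9.75 + 224 @ $10.70 = $7,757.10
LIFO COGS: 297 @ $11.35 + 234 @ $10.70 + 73 @ $9.75 + 76 @ $12.20 = $7,513.70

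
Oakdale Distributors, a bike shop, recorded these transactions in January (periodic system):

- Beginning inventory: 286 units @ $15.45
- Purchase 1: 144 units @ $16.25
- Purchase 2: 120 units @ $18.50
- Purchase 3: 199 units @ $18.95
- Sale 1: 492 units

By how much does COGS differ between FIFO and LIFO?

$873.40

FIFO COGS: 286 @ $15.45 + 144 @ $16.25 + 62 @ $18.50 = $7,905.70
LIFO COGS: 199 @ $18.95 + 120 @ $18.50 + 144 @ $16.25 + 29 @ $15.45 = $8,779.10
Difference = |$7,905.70 − $8,779.10| = $873.40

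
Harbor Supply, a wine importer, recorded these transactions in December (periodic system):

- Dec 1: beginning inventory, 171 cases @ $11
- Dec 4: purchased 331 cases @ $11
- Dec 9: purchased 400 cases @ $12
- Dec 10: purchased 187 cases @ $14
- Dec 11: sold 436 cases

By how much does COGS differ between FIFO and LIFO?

FIFO COGS: 171 @ $11 + 265 @ $11 = $4,796
LIFO COGS: 187 @ $14 + 249 @ $12 = $5,606
Difference = |$4,796 − $5,606| = $810

$810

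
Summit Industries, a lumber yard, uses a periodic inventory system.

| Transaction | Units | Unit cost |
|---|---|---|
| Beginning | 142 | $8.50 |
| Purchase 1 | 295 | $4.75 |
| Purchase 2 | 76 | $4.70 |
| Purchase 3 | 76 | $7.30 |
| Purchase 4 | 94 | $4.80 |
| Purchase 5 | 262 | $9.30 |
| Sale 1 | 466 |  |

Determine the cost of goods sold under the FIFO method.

Sale 1 (466) [FIFO — oldest first]: 142 @ $8.50 + 295 @ $4.75 + 29 @ $4.70 = $2,744.55
Ending inventory: 47 @ $4.70 + 76 @ $7.30 + 94 @ $4.80 + 262 @ $9.30 = $3,663.50

COGS = $2,744.55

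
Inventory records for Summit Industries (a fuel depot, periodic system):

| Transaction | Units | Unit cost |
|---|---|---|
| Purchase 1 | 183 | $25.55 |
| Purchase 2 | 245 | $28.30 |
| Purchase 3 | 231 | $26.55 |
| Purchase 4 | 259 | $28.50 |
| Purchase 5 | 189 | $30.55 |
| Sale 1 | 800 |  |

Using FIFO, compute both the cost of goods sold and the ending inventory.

Sale 1 (800) [FIFO — oldest first]: 183 @ $25.55 + 245 @ $28.30 + 231 @ $26.55 + 141 @ $28.50 = $21,760.70
Ending inventory: 118 @ $28.50 + 189 @ $30.55 = $9,136.95

COGS = $21,760.70; ending inventory = $9,136.95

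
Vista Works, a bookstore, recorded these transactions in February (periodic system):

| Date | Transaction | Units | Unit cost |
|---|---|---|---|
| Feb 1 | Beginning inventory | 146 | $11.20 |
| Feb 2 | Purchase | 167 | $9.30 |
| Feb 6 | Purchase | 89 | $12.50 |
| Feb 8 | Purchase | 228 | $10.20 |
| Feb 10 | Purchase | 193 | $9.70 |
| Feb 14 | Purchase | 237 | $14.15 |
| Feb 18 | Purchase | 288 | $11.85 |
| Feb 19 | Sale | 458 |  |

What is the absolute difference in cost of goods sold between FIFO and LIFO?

FIFO COGS: 146 @ $11.20 + 167 @ $9.30 + 89 @ $12.50 + 56 @ $10.20 = $4,872.00
LIFO COGS: 288 @ $11.85 + 170 @ $14.15 = $5,818.30
Difference = |$4,872.00 − $5,818.30| = $946.30

$946.30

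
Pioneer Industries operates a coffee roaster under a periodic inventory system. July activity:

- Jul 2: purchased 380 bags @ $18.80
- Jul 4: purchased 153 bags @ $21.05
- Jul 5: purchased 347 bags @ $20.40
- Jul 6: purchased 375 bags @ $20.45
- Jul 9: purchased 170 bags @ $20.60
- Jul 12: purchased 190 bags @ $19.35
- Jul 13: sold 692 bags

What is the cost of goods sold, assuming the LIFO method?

COGS = $13,967.90

Jul 13, 692 sold [LIFO — newest first]: 190 @ $19.35 + 170 @ $20.60 + 332 @ $20.45 = $13,967.90
Ending inventory: 380 @ $18.80 + 153 @ $21.05 + 347 @ $20.40 + 43 @ $20.45 = $18,322.80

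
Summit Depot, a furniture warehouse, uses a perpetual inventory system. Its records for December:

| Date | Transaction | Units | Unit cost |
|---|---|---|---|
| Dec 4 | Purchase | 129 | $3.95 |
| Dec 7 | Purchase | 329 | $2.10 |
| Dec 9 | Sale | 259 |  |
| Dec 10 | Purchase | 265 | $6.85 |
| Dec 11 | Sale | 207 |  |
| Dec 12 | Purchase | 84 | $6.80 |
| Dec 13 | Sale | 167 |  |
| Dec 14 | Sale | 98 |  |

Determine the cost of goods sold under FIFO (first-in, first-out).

Dec 9, 259 sold [FIFO — oldest first]: 129 @ $3.95 + 130 @ $2.10 = $782.55
Dec 11, 207 sold [FIFO — oldest first]: 199 @ $2.10 + 8 @ $6.85 = $472.70
Dec 13, 167 sold [FIFO — oldest first]: 167 @ $6.85 = $1,143.95
Dec 14, 98 sold [FIFO — oldest first]: 90 @ $6.85 + 8 @ $6.80 = $670.90
Total COGS = $782.55 + $472.70 + $1,143.95 + $670.90 = $3,070.10
Ending inventory: 76 @ $6.80 = $516.80
Check: goods available $3,586.90 = COGS $3,070.10 + ending $516.80

COGS = $3,070.10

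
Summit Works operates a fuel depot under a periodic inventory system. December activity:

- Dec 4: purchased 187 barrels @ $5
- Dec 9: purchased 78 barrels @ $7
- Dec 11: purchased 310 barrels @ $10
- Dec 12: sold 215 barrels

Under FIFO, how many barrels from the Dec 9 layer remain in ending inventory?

Dec 12, 215 sold [FIFO — oldest first]: 187 @ $5 + 28 @ $7 = $1,131
Ending inventory: 50 @ $7 + 310 @ $10 = $3,450

50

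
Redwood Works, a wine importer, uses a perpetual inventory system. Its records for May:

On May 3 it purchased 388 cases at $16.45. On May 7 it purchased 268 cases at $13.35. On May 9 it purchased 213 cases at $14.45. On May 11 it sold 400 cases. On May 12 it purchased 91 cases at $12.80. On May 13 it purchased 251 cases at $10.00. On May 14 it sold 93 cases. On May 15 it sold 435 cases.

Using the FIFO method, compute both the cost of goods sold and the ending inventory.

May 11, 400 sold [FIFO — oldest first]: 388 @ $16.45 + 12 @ $13.35 = $6,542.80
May 14, 93 sold [FIFO — oldest first]: 93 @ $13.35 = $1,241.55
May 15, 435 sold [FIFO — oldest first]: 163 @ $13.35 + 213 @ $14.45 + 59 @ $12.80 = $6,009.10
Total COGS = $6,542.80 + $1,241.55 + $6,009.10 = $13,793.45
Ending inventory: 32 @ $12.80 + 251 @ $10.00 = $2,919.60

COGS = $13,793.45; ending inventory = $2,919.60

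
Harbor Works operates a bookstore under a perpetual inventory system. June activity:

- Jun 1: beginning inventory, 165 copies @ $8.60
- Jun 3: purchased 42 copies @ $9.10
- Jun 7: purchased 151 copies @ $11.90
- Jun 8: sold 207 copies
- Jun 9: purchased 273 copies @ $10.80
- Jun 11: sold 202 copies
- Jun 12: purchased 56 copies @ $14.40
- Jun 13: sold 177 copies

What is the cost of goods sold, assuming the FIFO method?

COGS = $6,060.50

Jun 8, 207 sold [FIFO — oldest first]: 165 @ $8.60 + 42 @ $9.10 = $1,801.20
Jun 11, 202 sold [FIFO — oldest first]: 151 @ $11.90 + 51 @ $10.80 = $2,347.70
Jun 13, 177 sold [FIFO — oldest first]: 177 @ $10.80 = $1,911.60
Total COGS = $1,801.20 + $2,347.70 + $1,911.60 = $6,060.50
Ending inventory: 45 @ $10.80 + 56 @ $14.40 = $1,292.40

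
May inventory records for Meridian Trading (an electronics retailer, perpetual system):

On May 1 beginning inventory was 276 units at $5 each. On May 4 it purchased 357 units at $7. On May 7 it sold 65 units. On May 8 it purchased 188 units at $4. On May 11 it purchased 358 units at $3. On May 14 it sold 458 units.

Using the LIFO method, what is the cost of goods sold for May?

COGS = $1,929

May 7, 65 sold [LIFO — newest first]: 65 @ $7 = $455
May 14, 458 sold [LIFO — newest first]: 358 @ $3 + 100 @ $4 = $1,474
Total COGS = $455 + $1,474 = $1,929
Ending inventory: 276 @ $5 + 292 @ $7 + 88 @ $4 = $3,776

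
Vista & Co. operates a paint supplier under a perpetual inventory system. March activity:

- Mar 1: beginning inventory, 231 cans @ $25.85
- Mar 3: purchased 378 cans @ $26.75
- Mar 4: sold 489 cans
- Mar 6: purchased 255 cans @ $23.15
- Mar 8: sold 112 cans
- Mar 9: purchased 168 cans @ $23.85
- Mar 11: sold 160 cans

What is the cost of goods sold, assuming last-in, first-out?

COGS = $19,389.65

Mar 4, 489 sold [LIFO — newest first]: 378 @ $26.75 + 111 @ $25.85 = $12,980.85
Mar 8, 112 sold [LIFO — newest first]: 112 @ $23.15 = $2,592.80
Mar 11, 160 sold [LIFO — newest first]: 160 @ $23.85 = $3,816.00
Total COGS = $12,980.85 + $2,592.80 + $3,816.00 = $19,389.65
Ending inventory: 120 @ $25.85 + 143 @ $23.15 + 8 @ $23.85 = $6,603.25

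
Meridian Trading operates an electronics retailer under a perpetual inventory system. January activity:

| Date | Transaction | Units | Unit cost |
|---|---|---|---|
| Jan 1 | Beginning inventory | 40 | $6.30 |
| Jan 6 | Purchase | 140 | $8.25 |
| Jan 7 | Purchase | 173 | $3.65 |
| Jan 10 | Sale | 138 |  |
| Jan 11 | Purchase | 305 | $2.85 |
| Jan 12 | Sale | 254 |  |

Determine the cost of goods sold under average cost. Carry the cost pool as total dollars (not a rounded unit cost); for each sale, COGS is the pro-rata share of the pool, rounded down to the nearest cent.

COGS = $1,827.94

After Jan 1: 40 on hand, pool $252.00 (≈ $6.3000 each)
After Jan 6: 180 on hand, pool $1,407.00 (≈ $7.8167 each)
After Jan 7: 353 on hand, pool $2,038.45 (≈ $5.7746 each)
Jan 10, sell 138: 138/353 × $2,038.45 → $796.90
After Jan 11: 520 on hand, pool $2,110.80 (≈ $4.0592 each)
Jan 12, sell 254: 254/520 × $2,110.80 → $1,031.04
Total COGS = $796.90 + $1,031.04 = $1,827.94
Ending inventory (cost pool remaining) = $1,079.76
Check: goods available $2,907.70 = COGS $1,827.94 + ending $1,079.76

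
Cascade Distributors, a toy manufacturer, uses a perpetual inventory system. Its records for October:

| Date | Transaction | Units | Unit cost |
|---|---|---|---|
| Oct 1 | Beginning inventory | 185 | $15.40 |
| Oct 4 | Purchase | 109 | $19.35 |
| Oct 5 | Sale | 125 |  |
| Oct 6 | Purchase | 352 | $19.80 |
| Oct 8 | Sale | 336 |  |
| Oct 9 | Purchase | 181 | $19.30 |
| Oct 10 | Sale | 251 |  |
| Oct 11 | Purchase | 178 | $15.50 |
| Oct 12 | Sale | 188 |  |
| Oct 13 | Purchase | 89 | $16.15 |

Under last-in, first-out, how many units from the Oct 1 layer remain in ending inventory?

Oct 5, 125 sold [LIFO — newest first]: 109 @ $19.35 + 16 @ $15.40 = $2,355.55
Oct 8, 336 sold [LIFO — newest first]: 336 @ $19.80 = $6,652.80
Oct 10, 251 sold [LIFO — newest first]: 181 @ $19.30 + 16 @ $19.80 + 54 @ $15.40 = $4,641.70
Oct 12, 188 sold [LIFO — newest first]: 178 @ $15.50 + 10 @ $15.40 = $2,913.00
Total COGS = $2,355.55 + $6,652.80 + $4,641.70 + $2,913.00 = $16,563.05
Ending inventory: 105 @ $15.40 + 89 @ $16.15 = $3,054.35
Check: goods available $19,617.40 = COGS $16,563.05 + ending $3,054.35

105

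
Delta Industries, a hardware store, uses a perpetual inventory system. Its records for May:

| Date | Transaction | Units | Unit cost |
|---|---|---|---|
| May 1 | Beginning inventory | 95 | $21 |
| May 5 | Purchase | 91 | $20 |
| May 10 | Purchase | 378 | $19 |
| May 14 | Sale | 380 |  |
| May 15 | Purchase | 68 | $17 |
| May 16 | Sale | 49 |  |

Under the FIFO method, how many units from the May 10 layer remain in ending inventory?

May 14, 380 sold [FIFO — oldest first]: 95 @ $21 + 91 @ $20 + 194 @ $19 = $7,501
May 16, 49 sold [FIFO — oldest first]: 49 @ $19 = $931
Total COGS = $7,501 + $931 = $8,432
Ending inventory: 135 @ $19 + 68 @ $17 = $3,721

135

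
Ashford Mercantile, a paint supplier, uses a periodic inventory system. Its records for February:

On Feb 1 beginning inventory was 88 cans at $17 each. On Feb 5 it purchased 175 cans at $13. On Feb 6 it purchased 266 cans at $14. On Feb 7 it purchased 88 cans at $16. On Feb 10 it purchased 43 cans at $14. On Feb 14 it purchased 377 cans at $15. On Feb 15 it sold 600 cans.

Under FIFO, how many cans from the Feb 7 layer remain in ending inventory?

Feb 15, 600 sold [FIFO — oldest first]: 88 @ $17 + 175 @ $13 + 266 @ $14 + 71 @ $16 = $8,631
Ending inventory: 17 @ $16 + 43 @ $14 + 377 @ $15 = $6,529

17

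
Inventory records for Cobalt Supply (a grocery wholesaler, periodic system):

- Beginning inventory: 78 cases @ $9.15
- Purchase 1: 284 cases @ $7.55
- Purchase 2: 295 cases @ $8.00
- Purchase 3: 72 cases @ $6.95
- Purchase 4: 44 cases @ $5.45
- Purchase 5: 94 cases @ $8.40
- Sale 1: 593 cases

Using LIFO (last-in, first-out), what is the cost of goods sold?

Sale 1 (593) [LIFO — newest first]: 94 @ $8.40 + 44 @ $5.45 + 72 @ $6.95 + 295 @ $8.00 + 88 @ $7.55 = $4,554.20
Ending inventory: 78 @ $9.15 + 196 @ $7.55 = $2,193.50

COGS = $4,554.20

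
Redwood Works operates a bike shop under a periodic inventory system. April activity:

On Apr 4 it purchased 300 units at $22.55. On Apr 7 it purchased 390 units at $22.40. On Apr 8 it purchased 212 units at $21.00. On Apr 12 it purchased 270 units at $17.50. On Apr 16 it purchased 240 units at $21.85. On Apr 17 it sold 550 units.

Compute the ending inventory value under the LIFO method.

Ending inventory = $19,113.00

Apr 17, 550 sold [LIFO — newest first]: 240 @ $21.85 + 270 @ $17.50 + 40 @ $21.00 = $10,809.00
Ending inventory: 300 @ $22.55 + 390 @ $22.40 + 172 @ $21.00 = $19,113.00
Check: goods available $29,922.00 = COGS $10,809.00 + ending $19,113.00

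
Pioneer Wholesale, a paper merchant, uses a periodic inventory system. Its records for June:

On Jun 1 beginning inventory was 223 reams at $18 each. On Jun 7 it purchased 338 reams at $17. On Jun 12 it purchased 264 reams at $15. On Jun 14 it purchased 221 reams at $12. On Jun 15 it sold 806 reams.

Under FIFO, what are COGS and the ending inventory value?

COGS = $13,435; ending inventory = $2,937

Jun 15, 806 sold [FIFO — oldest first]: 223 @ $18 + 338 @ $17 + 245 @ $15 = $13,435
Ending inventory: 19 @ $15 + 221 @ $12 = $2,937
Check: goods available $16,372 = COGS $13,435 + ending $2,937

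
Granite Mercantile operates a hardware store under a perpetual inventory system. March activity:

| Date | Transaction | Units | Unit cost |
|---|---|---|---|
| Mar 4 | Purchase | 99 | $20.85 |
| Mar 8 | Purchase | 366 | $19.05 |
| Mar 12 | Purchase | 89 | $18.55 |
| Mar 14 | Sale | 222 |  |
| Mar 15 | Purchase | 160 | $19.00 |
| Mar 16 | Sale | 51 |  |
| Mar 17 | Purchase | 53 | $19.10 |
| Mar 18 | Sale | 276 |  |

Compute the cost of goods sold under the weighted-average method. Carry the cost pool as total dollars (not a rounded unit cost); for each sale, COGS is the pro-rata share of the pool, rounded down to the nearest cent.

After Mar 4: 99 on hand, pool $2,064.15 (≈ $20.8500 each)
After Mar 8: 465 on hand, pool $9,036.45 (≈ $19.4332 each)
After Mar 12: 554 on hand, pool $10,687.40 (≈ $19.2913 each)
Mar 14, sell 222: 222/554 × $10,687.40 → $4,282.67
After Mar 15: 492 on hand, pool $9,444.73 (≈ $19.1966 each)
Mar 16, sell 51: 51/492 × $9,444.73 → $979.02
After Mar 17: 494 on hand, pool $9,478.01 (≈ $19.1863 each)
Mar 18, sell 276: 276/494 × $9,478.01 → $5,295.40
Total COGS = $4,282.67 + $979.02 + $5,295.40 = $10,557.09
Ending inventory (cost pool remaining) = $4,182.61

COGS = $10,557.09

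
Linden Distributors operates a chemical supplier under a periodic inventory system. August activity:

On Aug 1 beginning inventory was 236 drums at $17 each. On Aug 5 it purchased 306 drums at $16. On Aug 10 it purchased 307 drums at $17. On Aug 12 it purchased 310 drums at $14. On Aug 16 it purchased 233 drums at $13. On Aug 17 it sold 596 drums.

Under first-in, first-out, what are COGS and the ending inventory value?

COGS = $9,826; ending inventory = $11,670

Aug 17, 596 sold [FIFO — oldest first]: 236 @ $17 + 306 @ $16 + 54 @ $17 = $9,826
Ending inventory: 253 @ $17 + 310 @ $14 + 233 @ $13 = $11,670
Check: goods available $21,496 = COGS $9,826 + ending $11,670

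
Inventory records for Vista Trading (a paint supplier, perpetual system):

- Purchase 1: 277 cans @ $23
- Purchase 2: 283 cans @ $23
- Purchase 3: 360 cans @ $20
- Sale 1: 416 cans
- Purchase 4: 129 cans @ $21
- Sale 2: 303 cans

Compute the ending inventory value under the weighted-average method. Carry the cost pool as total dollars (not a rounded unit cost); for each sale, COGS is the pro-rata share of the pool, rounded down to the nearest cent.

Ending inventory = $7,147.06

After Purchase 1: 277 on hand, pool $6,371.00 (≈ $23.0000 each)
After Purchase 2: 560 on hand, pool $12,880.00 (≈ $23.0000 each)
After Purchase 3: 920 on hand, pool $20,080.00 (≈ $21.8261 each)
Sale 1, sell 416: 416/920 × $20,080.00 → $9,079.65
After Purchase 4: 633 on hand, pool $13,709.35 (≈ $21.6577 each)
Sale 2, sell 303: 303/633 × $13,709.35 → $6,562.29
Total COGS = $9,079.65 + $6,562.29 = $15,641.94
Ending inventory (cost pool remaining) = $7,147.06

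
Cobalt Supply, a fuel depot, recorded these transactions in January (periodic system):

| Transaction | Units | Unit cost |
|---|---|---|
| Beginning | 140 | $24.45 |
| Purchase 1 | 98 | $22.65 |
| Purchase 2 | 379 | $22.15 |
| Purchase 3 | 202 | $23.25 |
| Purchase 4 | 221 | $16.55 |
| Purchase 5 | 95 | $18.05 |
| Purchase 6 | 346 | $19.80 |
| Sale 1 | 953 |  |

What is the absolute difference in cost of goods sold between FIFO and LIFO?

$2,060.80

FIFO COGS: 140 @ $24.45 + 98 @ $22.65 + 379 @ $22.15 + 202 @ $23.25 + 134 @ $16.55 = $20,951.75
LIFO COGS: 346 @ $19.80 + 95 @ $18.05 + 221 @ $16.55 + 202 @ $23.25 + 89 @ $22.15 = $18,890.95
Difference = |$20,951.75 − $18,890.95| = $2,060.80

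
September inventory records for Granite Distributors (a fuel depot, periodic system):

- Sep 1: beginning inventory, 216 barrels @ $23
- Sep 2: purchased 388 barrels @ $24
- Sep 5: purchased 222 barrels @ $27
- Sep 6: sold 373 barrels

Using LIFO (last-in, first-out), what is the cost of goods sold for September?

Sep 6, 373 sold [LIFO — newest first]: 222 @ $27 + 151 @ $24 = $9,618
Ending inventory: 216 @ $23 + 237 @ $24 = $10,656
Check: goods available $20,274 = COGS $9,618 + ending $10,656

COGS = $9,618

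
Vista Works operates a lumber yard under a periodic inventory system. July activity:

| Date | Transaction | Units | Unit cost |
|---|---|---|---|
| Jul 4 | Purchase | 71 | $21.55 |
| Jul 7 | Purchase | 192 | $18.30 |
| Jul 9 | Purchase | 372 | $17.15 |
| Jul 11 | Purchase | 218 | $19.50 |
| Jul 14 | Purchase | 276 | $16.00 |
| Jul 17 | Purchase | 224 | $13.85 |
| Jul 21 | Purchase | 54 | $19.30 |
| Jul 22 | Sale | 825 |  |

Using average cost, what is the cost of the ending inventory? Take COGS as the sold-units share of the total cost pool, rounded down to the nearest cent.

Jul 22, sell 825: 825/1407 × $24,235.05 → $14,210.31
Ending inventory (cost pool remaining) = $10,024.74

Ending inventory = $10,024.74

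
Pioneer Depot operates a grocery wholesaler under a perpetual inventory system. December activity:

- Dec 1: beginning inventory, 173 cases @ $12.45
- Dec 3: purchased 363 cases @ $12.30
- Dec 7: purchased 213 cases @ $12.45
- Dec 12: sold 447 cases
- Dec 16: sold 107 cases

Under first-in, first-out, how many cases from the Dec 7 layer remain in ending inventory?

195

Dec 12, 447 sold [FIFO — oldest first]: 173 @ $12.45 + 274 @ $12.30 = $5,524.05
Dec 16, 107 sold [FIFO — oldest first]: 89 @ $12.30 + 18 @ $12.45 = $1,318.80
Total COGS = $5,524.05 + $1,318.80 = $6,842.85
Ending inventory: 195 @ $12.45 = $2,427.75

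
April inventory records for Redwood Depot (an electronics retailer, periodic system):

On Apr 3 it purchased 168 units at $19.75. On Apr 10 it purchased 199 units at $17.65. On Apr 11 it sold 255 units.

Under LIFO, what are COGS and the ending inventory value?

COGS = $4,618.35; ending inventory = $2,212.00

Apr 11, 255 sold [LIFO — newest first]: 199 @ $17.65 + 56 @ $19.75 = $4,618.35
Ending inventory: 112 @ $19.75 = $2,212.00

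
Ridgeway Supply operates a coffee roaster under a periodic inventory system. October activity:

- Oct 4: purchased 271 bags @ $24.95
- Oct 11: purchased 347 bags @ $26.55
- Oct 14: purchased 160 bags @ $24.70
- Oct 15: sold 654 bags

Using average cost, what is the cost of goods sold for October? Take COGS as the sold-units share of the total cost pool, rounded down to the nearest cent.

Oct 15, sell 654: 654/778 × $19,926.30 → $16,750.38
Ending inventory (cost pool remaining) = $3,175.92

COGS = $16,750.38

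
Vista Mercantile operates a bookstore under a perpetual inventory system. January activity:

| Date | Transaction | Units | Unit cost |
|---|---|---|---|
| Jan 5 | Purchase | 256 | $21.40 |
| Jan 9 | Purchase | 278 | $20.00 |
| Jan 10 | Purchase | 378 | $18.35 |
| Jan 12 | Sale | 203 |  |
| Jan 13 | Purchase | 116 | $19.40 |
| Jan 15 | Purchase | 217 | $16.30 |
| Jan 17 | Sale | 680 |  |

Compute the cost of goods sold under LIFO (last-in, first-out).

COGS = $16,163.80

Jan 12, 203 sold [LIFO — newest first]: 203 @ $18.35 = $3,725.05
Jan 17, 680 sold [LIFO — newest first]: 217 @ $16.30 + 116 @ $19.40 + 175 @ $18.35 + 172 @ $20.00 = $12,438.75
Total COGS = $3,725.05 + $12,438.75 = $16,163.80
Ending inventory: 256 @ $21.40 + 106 @ $20.00 = $7,598.40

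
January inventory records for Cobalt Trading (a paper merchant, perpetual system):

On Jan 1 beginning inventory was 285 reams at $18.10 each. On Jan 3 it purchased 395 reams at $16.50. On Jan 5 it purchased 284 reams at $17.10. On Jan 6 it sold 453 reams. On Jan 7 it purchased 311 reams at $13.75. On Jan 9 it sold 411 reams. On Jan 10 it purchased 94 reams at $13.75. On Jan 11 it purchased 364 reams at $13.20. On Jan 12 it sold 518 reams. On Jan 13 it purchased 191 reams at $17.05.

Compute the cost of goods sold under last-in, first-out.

COGS = $20,658.45

Jan 6, 453 sold [LIFO — newest first]: 284 @ $17.10 + 169 @ $16.50 = $7,644.90
Jan 9, 411 sold [LIFO — newest first]: 311 @ $13.75 + 100 @ $16.50 = $5,926.25
Jan 12, 518 sold [LIFO — newest first]: 364 @ $13.20 + 94 @ $13.75 + 60 @ $16.50 = $7,087.30
Total COGS = $7,644.90 + $5,926.25 + $7,087.30 = $20,658.45
Ending inventory: 285 @ $18.10 + 66 @ $16.50 + 191 @ $17.05 = $9,504.05
Check: goods available $30,162.50 = COGS $20,658.45 + ending $9,504.05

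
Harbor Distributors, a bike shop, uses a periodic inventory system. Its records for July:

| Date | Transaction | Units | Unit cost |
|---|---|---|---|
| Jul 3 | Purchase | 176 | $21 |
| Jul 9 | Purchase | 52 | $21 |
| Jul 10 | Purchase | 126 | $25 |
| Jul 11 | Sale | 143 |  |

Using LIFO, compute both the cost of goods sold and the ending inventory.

COGS = $3,507; ending inventory = $4,431

Jul 11, 143 sold [LIFO — newest first]: 126 @ $25 + 17 @ $21 = $3,507
Ending inventory: 176 @ $21 + 35 @ $21 = $4,431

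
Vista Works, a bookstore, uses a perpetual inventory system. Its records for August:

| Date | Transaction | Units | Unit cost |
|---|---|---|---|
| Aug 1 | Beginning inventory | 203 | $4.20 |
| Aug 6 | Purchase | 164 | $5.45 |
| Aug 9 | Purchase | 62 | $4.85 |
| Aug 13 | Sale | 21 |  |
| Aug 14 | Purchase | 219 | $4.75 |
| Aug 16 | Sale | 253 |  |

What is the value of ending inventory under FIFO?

Ending inventory = $1,847.80

Aug 13, 21 sold [FIFO — oldest first]: 21 @ $4.20 = $88.20
Aug 16, 253 sold [FIFO — oldest first]: 182 @ $4.20 + 71 @ $5.45 = $1,151.35
Total COGS = $88.20 + $1,151.35 = $1,239.55
Ending inventory: 93 @ $5.45 + 62 @ $4.85 + 219 @ $4.75 = $1,847.80
Check: goods available $3,087.35 = COGS $1,239.55 + ending $1,847.80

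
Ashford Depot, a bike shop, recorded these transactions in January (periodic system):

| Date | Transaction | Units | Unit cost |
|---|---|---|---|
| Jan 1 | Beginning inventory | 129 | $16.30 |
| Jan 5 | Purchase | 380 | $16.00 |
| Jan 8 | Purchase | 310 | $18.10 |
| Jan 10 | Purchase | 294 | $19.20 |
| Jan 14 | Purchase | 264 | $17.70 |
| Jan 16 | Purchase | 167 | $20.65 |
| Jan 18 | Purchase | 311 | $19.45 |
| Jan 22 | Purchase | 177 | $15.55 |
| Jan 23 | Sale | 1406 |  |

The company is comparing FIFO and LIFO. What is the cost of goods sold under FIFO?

COGS = $24,710.15

FIFO COGS: 129 @ $16.30 + 380 @ $16.00 + 310 @ $18.10 + 294 @ $19.20 + 264 @ $17.70 + 29 @ $20.65 = $24,710.15
LIFO COGS: 177 @ $15.55 + 311 @ $19.45 + 167 @ $20.65 + 264 @ $17.70 + 294 @ $19.20 + 193 @ $18.10 = $26,060.75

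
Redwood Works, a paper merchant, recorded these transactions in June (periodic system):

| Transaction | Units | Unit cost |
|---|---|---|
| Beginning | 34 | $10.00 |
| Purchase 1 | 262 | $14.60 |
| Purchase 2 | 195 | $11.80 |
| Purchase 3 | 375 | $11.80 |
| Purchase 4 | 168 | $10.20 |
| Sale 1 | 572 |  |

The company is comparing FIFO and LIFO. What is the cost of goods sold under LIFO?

COGS = $6,480.80

FIFO COGS: 34 @ $10.00 + 262 @ $14.60 + 195 @ $11.80 + 81 @ $11.80 = $7,422.00
LIFO COGS: 168 @ $10.20 + 375 @ $11.80 + 29 @ $11.80 = $6,480.80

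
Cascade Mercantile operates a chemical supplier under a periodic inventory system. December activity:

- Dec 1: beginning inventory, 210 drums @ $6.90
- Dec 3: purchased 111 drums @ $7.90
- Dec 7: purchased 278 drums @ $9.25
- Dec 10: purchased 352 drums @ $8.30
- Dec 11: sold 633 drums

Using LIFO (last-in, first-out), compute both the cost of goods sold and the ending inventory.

Dec 11, 633 sold [LIFO — newest first]: 352 @ $8.30 + 278 @ $9.25 + 3 @ $7.90 = $5,516.80
Ending inventory: 210 @ $6.90 + 108 @ $7.90 = $2,302.20

COGS = $5,516.80; ending inventory = $2,302.20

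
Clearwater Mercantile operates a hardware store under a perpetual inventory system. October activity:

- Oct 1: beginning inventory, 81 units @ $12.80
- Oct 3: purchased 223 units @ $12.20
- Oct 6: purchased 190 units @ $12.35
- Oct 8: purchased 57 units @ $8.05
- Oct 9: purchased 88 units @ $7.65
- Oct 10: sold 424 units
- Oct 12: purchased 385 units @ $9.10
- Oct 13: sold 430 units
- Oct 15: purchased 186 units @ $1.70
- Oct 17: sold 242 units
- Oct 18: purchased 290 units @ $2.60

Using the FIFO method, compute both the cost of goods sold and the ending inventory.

Oct 10, 424 sold [FIFO — oldest first]: 81 @ $12.80 + 223 @ $12.20 + 120 @ $12.35 = $5,239.40
Oct 13, 430 sold [FIFO — oldest first]: 70 @ $12.35 + 57 @ $8.05 + 88 @ $7.65 + 215 @ $9.10 = $3,953.05
Oct 17, 242 sold [FIFO — oldest first]: 170 @ $9.10 + 72 @ $1.70 = $1,669.40
Total COGS = $5,239.40 + $3,953.05 + $1,669.40 = $10,861.85
Ending inventory: 114 @ $1.70 + 290 @ $2.60 = $947.80

COGS = $10,861.85; ending inventory = $947.80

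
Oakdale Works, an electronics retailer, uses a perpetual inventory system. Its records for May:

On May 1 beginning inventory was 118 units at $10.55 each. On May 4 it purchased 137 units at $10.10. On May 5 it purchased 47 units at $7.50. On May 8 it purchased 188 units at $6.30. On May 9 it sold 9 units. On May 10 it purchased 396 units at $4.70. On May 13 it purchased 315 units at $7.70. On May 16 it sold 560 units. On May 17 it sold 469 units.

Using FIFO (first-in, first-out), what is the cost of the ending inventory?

Ending inventory = $1,255.10

May 9, 9 sold [FIFO — oldest first]: 9 @ $10.55 = $94.95
May 16, 560 sold [FIFO — oldest first]: 109 @ $10.55 + 137 @ $10.10 + 47 @ $7.50 + 188 @ $6.30 + 79 @ $4.70 = $4,441.85
May 17, 469 sold [FIFO — oldest first]: 317 @ $4.70 + 152 @ $7.70 = $2,660.30
Total COGS = $94.95 + $4,441.85 + $2,660.30 = $7,197.10
Ending inventory: 163 @ $7.70 = $1,255.10
Check: goods available $8,452.20 = COGS $7,197.10 + ending $1,255.10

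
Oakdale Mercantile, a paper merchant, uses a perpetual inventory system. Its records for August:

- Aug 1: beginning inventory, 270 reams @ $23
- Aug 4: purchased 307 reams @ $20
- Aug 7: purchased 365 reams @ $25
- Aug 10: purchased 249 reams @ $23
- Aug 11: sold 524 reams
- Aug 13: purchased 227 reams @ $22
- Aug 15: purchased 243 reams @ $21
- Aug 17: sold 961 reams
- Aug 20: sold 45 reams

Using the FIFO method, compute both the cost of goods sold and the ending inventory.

Aug 11, 524 sold [FIFO — oldest first]: 270 @ $23 + 254 @ $20 = $11,290
Aug 17, 961 sold [FIFO — oldest first]: 53 @ $20 + 365 @ $25 + 249 @ $23 + 227 @ $22 + 67 @ $21 = $22,313
Aug 20, 45 sold [FIFO — oldest first]: 45 @ $21 = $945
Total COGS = $11,290 + $22,313 + $945 = $34,548
Ending inventory: 131 @ $21 = $2,751

COGS = $34,548; ending inventory = $2,751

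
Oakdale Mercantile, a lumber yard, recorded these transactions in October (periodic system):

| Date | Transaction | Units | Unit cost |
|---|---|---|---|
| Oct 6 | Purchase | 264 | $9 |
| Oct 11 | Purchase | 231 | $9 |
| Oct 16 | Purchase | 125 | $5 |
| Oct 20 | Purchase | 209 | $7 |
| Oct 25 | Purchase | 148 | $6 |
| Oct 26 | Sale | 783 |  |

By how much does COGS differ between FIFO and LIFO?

FIFO COGS: 264 @ $9 + 231 @ $9 + 125 @ $5 + 163 @ $7 = $6,221
LIFO COGS: 148 @ $6 + 209 @ $7 + 125 @ $5 + 231 @ $9 + 70 @ $9 = $5,685
Difference = |$6,221 − $5,685| = $536

$536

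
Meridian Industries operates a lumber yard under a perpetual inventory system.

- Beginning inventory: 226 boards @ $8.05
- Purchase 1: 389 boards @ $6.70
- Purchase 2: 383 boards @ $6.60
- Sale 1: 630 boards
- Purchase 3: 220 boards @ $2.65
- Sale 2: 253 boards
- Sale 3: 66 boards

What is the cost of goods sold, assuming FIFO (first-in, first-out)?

COGS = $6,630.00

Sale 1 (630) [FIFO — oldest first]: 226 @ $8.05 + 389 @ $6.70 + 15 @ $6.60 = $4,524.60
Sale 2 (253) [FIFO — oldest first]: 253 @ $6.60 = $1,669.80
Sale 3 (66) [FIFO — oldest first]: 66 @ $6.60 = $435.60
Total COGS = $4,524.60 + $1,669.80 + $435.60 = $6,630.00
Ending inventory: 49 @ $6.60 + 220 @ $2.65 = $906.40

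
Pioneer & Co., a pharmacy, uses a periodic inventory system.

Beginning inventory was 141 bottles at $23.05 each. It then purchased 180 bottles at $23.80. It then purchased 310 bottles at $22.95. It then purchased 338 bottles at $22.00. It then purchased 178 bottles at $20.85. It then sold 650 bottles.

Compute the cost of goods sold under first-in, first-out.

Sale 1 (650) [FIFO — oldest first]: 141 @ $23.05 + 180 @ $23.80 + 310 @ $22.95 + 19 @ $22.00 = $15,066.55
Ending inventory: 319 @ $22.00 + 178 @ $20.85 = $10,729.30

COGS = $15,066.55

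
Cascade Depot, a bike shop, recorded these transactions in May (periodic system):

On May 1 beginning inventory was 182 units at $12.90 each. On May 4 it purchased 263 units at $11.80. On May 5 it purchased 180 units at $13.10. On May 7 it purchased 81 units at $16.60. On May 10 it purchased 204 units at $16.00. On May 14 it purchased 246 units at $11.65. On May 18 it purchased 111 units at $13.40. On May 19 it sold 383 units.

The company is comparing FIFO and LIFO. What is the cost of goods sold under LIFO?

FIFO COGS: 182 @ $12.90 + 201 @ $11.80 = $4,719.60
LIFO COGS: 111 @ $13.40 + 246 @ $11.65 + 26 @ $16.00 = $4,769.30

COGS = $4,769.30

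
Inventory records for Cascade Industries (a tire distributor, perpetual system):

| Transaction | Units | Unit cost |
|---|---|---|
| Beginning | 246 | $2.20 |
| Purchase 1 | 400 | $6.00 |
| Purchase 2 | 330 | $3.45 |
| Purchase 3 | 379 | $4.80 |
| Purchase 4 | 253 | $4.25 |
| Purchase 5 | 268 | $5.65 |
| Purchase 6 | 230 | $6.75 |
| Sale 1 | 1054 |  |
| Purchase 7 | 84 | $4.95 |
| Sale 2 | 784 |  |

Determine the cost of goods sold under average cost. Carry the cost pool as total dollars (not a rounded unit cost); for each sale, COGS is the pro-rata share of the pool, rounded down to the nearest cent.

After Beginning: 246 on hand, pool $541.20 (≈ $2.2000 each)
After Purchase 1: 646 on hand, pool $2,941.20 (≈ $4.5529 each)
After Purchase 2: 976 on hand, pool $4,079.70 (≈ $4.1800 each)
After Purchase 3: 1355 on hand, pool $5,898.90 (≈ $4.3534 each)
After Purchase 4: 1608 on hand, pool $6,974.15 (≈ $4.3372 each)
After Purchase 5: 1876 on hand, pool $8,488.35 (≈ $4.5247 each)
After Purchase 6: 2106 on hand, pool $10,040.85 (≈ $4.7677 each)
Sale 1, sell 1054: 1054/2106 × $10,040.85 → $5,025.19
After Purchase 7: 1136 on hand, pool $5,431.46 (≈ $4.7812 each)
Sale 2, sell 784: 784/1136 × $5,431.46 → $3,748.47
Total COGS = $5,025.19 + $3,748.47 = $8,773.66
Ending inventory (cost pool remaining) = $1,682.99

COGS = $8,773.66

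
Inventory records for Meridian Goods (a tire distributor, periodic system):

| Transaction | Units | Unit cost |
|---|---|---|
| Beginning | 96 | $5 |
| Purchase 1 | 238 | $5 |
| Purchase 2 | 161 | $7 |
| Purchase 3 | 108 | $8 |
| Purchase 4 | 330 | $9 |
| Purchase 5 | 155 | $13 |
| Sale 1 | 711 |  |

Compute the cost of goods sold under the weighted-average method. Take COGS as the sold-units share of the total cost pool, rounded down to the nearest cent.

COGS = $5,650.09

Sale 1, sell 711: 711/1088 × $8,646.00 → $5,650.09
Ending inventory (cost pool remaining) = $2,995.91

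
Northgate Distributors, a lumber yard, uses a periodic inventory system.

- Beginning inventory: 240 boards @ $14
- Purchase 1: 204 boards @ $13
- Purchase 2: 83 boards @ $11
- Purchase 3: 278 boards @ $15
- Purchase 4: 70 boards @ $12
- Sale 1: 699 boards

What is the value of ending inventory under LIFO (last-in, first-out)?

Sale 1 (699) [LIFO — newest first]: 70 @ $12 + 278 @ $15 + 83 @ $11 + 204 @ $13 + 64 @ $14 = $9,471
Ending inventory: 176 @ $14 = $2,464
Check: goods available $11,935 = COGS $9,471 + ending $2,464

Ending inventory = $2,464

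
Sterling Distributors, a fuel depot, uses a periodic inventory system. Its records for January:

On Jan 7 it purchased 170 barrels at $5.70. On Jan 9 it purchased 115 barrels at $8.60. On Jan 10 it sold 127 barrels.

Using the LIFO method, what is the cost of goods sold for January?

COGS = $1,057.40

Jan 10, 127 sold [LIFO — newest first]: 115 @ $8.60 + 12 @ $5.70 = $1,057.40
Ending inventory: 158 @ $5.70 = $900.60
Check: goods available $1,958.00 = COGS $1,057.40 + ending $900.60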